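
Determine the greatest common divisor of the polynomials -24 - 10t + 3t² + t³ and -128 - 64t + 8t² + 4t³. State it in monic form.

Repeated division with remainder:
  t³ + 3t² - 10t - 24 = (1/4)(4t³ + 8t² - 64t - 128) + (t² + 6t + 8)
  4t³ + 8t² - 64t - 128 = (4t - 16)(t² + 6t + 8) + (0)
The last nonzero remainder t² + 6t + 8 is already monic.

8 + 6t + t²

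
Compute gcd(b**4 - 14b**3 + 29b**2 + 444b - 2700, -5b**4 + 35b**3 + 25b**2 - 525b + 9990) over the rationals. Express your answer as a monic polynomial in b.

Repeated division with remainder:
  b**4 - 14b**3 + 29b**2 + 444b - 2700 = (-1/5)(-5b**4 + 35b**3 + 25b**2 - 525b + 9990) + (-7b**3 + 34b**2 + 339b - 702)
  -5b**4 + 35b**3 + 25b**2 - 525b + 9990 = ((5/7)b - 75/49)(-7b**3 + 34b**2 + 339b - 702) + (-(8090/49)b**2 + (24270/49)b + 436860/49)
  -7b**3 + 34b**2 + 339b - 702 = ((343/8090)b - 637/8090)(-(8090/49)b**2 + (24270/49)b + 436860/49) + (0)
Last nonzero remainder: -(8090/49)b**2 + (24270/49)b + 436860/49. Dividing through by -8090/49 gives the monic gcd b**2 - 3b - 54.

b**2 - 3b - 54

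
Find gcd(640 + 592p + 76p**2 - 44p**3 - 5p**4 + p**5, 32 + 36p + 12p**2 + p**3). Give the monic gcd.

By polynomial division,
  p**5 - 5p**4 - 44p**3 + 76p**2 + 592p + 640 = (p**2 - 17p + 124)(p**3 + 12p**2 + 36p + 32) + (-832p**2 - 3328p - 3328)
  p**3 + 12p**2 + 36p + 32 = (-(1/832)p - 1/104)(-832p**2 - 3328p - 3328) + (0)
Last nonzero remainder: -832p**2 - 3328p - 3328. Dividing through by -832 gives the monic gcd p**2 + 4p + 4.

4 + 4p + p**2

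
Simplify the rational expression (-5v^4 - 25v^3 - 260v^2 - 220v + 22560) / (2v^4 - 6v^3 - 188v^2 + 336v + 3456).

Apply the Euclidean algorithm:
  -5v^4 - 25v^3 - 260v^2 - 220v + 22560 = (-5/2)(2v^4 - 6v^3 - 188v^2 + 336v + 3456) + (-40v^3 - 730v^2 + 620v + 31200)
  2v^4 - 6v^3 - 188v^2 + 336v + 3456 = (-(1/20)v + 17/16)(-40v^3 - 730v^2 + 620v + 31200) + ((4949/8)v^2 + (4949/4)v - 29694)
  -40v^3 - 730v^2 + 620v + 31200 = (-(320/4949)v - 5200/4949)((4949/8)v^2 + (4949/4)v - 29694) + (0)
Last nonzero remainder: (4949/8)v^2 + (4949/4)v - 29694. Dividing through by 4949/8 gives the monic gcd v^2 + 2v - 48.
Cancel v^2 + 2v - 48 from numerator and denominator to get the reduced form.

(-5v^2 - 15v - 470)/(2v^2 - 10v - 72)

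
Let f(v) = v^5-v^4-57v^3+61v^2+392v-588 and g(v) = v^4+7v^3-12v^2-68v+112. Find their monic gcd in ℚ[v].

v^3+3v^2-24v+28

Euclidean algorithm in ℚ[v]:
  v^5-v^4-57v^3+61v^2+392v-588 = (v-8)(v^4+7v^3-12v^2-68v+112) + (11v^3+33v^2-264v+308)
  v^4+7v^3-12v^2-68v+112 = ((1/11)v+4/11)(11v^3+33v^2-264v+308) + (0)
Last nonzero remainder: 11v^3+33v^2-264v+308. Dividing through by 11 gives the monic gcd v^3+3v^2-24v+28.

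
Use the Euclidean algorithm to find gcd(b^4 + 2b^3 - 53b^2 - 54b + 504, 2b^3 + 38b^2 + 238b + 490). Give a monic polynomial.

By polynomial division,
  b^4 + 2b^3 - 53b^2 - 54b + 504 = ((1/2)b - 17/2)(2b^3 + 38b^2 + 238b + 490) + (151b^2 + 1724b + 4669)
  2b^3 + 38b^2 + 238b + 490 = ((2/151)b + 2290/22801)(151b^2 + 1724b + 4669) + ((68640/22801)b + 480480/22801)
  151b^2 + 1724b + 4669 = ((3442951/68640)b + 15208267/68640)((68640/22801)b + 480480/22801) + (0)
Last nonzero remainder: (68640/22801)b + 480480/22801. Dividing through by 68640/22801 gives the monic gcd b + 7.

b + 7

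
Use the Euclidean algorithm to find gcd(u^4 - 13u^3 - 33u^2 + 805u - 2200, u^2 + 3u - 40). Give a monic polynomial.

Repeated division with remainder:
  u^4 - 13u^3 - 33u^2 + 805u - 2200 = (u^2 - 16u + 55)(u^2 + 3u - 40) + (0)
The last nonzero remainder u^2 + 3u - 40 is already monic.

u^2 + 3u - 40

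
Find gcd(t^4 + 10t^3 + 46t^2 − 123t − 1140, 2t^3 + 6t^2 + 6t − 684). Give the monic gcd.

By polynomial division,
  t^4 + 10t^3 + 46t^2 − 123t − 1140 = ((1/2)t + 7/2)(2t^3 + 6t^2 + 6t − 684) + (22t^2 + 198t + 1254)
  2t^3 + 6t^2 + 6t − 684 = ((1/11)t − 6/11)(22t^2 + 198t + 1254) + (0)
Last nonzero remainder: 22t^2 + 198t + 1254. Dividing through by 22 gives the monic gcd t^2 + 9t + 57.

t^2 + 9t + 57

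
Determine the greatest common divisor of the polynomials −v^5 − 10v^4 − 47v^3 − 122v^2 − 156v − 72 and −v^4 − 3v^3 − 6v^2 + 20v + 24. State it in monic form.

By polynomial division,
  −v^5 − 10v^4 − 47v^3 − 122v^2 − 156v − 72 = (v + 7)(−v^4 − 3v^3 − 6v^2 + 20v + 24) + (−20v^3 − 100v^2 − 320v − 240)
  −v^4 − 3v^3 − 6v^2 + 20v + 24 = ((1/20)v − 1/10)(−20v^3 − 100v^2 − 320v − 240) + (0)
Last nonzero remainder: −20v^3 − 100v^2 − 320v − 240. Dividing through by −20 gives the monic gcd v^3 + 5v^2 + 16v + 12.

v^3 + 5v^2 + 16v + 12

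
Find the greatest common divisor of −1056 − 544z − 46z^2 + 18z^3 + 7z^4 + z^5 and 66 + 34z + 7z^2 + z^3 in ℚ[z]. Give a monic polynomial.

By polynomial division,
  z^5 + 7z^4 + 18z^3 − 46z^2 − 544z − 1056 = (z^2 − 16)(z^3 + 7z^2 + 34z + 66) + (0)
The last nonzero remainder z^3 + 7z^2 + 34z + 66 is already monic.

66 + 34z + 7z^2 + z^3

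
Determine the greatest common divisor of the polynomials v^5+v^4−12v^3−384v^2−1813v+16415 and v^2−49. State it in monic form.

v^2−49

By polynomial division,
  v^5+v^4−12v^3−384v^2−1813v+16415 = (v^3+v^2+37v−335)(v^2−49) + (0)
The last nonzero remainder v^2−49 is already monic.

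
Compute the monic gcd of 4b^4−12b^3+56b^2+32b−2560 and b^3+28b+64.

Apply the Euclidean algorithm:
  4b^4−12b^3+56b^2+32b−2560 = (4b−12)(b^3+28b+64) + (−56b^2+112b−1792)
  b^3+28b+64 = (−(1/56)b−1/28)(−56b^2+112b−1792) + (0)
Last nonzero remainder: −56b^2+112b−1792. Dividing through by −56 gives the monic gcd b^2−2b+32.

b^2−2b+32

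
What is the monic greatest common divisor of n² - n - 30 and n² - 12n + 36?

By polynomial division,
  n² - n - 30 = (n² - 12n + 36) + (11n - 66)
  n² - 12n + 36 = ((1/11)n - 6/11)(11n - 66) + (0)
Last nonzero remainder: 11n - 66. Dividing through by 11 gives the monic gcd n - 6.

n - 6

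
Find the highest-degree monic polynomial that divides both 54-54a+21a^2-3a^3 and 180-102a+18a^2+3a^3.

6-4a+a^2

Apply the Euclidean algorithm:
  -3a^3+21a^2-54a+54 = (-1)(3a^3+18a^2-102a+180) + (39a^2-156a+234)
  3a^3+18a^2-102a+180 = ((1/13)a+10/13)(39a^2-156a+234) + (0)
Last nonzero remainder: 39a^2-156a+234. Dividing through by 39 gives the monic gcd a^2-4a+6.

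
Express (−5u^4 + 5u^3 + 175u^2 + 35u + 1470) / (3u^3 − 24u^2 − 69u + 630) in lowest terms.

(−5u^3 − 30u^2 − 35u − 210)/(3u^2 − 3u − 90)

Repeated division with remainder:
  −5u^4 + 5u^3 + 175u^2 + 35u + 1470 = (−(5/3)u − 35/3)(3u^3 − 24u^2 − 69u + 630) + (−220u^2 + 280u + 8820)
  3u^3 − 24u^2 − 69u + 630 = (−(3/220)u + 111/1210)(−220u^2 + 280u + 8820) + ((3096/121)u − 21672/121)
  −220u^2 + 280u + 8820 = (−(6655/774)u − 4235/86)((3096/121)u − 21672/121) + (0)
Last nonzero remainder: (3096/121)u − 21672/121. Dividing through by 3096/121 gives the monic gcd u − 7.
Cancel u − 7 from numerator and denominator to get the reduced form.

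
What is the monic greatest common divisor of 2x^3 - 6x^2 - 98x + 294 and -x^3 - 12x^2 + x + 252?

Euclidean algorithm in ℚ[x]:
  2x^3 - 6x^2 - 98x + 294 = (-2)(-x^3 - 12x^2 + x + 252) + (-30x^2 - 96x + 798)
  -x^3 - 12x^2 + x + 252 = ((1/30)x + 22/75)(-30x^2 - 96x + 798) + ((64/25)x + 448/25)
  -30x^2 - 96x + 798 = (-(375/32)x + 1425/32)((64/25)x + 448/25) + (0)
Last nonzero remainder: (64/25)x + 448/25. Dividing through by 64/25 gives the monic gcd x + 7.

x + 7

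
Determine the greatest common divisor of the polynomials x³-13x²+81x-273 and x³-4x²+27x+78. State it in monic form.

By polynomial division,
  x³-13x²+81x-273 = (x³-4x²+27x+78) + (-9x²+54x-351)
  x³-4x²+27x+78 = (-(1/9)x-2/9)(-9x²+54x-351) + (0)
Last nonzero remainder: -9x²+54x-351. Dividing through by -9 gives the monic gcd x²-6x+39.

x²-6x+39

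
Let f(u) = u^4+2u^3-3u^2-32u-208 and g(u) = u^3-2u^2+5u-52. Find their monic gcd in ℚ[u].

By polynomial division,
  u^4+2u^3-3u^2-32u-208 = (u+4)(u^3-2u^2+5u-52) + (0)
The last nonzero remainder u^3-2u^2+5u-52 is already monic.

u^3-2u^2+5u-52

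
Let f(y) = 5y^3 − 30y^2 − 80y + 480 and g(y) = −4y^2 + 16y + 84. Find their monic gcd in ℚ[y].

1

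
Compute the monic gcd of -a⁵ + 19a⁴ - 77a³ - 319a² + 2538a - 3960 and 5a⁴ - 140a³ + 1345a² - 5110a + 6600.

a³ - 18a² + 89a - 132

By polynomial division,
  -a⁵ + 19a⁴ - 77a³ - 319a² + 2538a - 3960 = (-(1/5)a - 9/5)(5a⁴ - 140a³ + 1345a² - 5110a + 6600) + (-60a³ + 1080a² - 5340a + 7920)
  5a⁴ - 140a³ + 1345a² - 5110a + 6600 = (-(1/12)a + 5/6)(-60a³ + 1080a² - 5340a + 7920) + (0)
Last nonzero remainder: -60a³ + 1080a² - 5340a + 7920. Dividing through by -60 gives the monic gcd a³ - 18a² + 89a - 132.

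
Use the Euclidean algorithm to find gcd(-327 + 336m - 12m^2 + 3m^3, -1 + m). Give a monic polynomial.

-1 + m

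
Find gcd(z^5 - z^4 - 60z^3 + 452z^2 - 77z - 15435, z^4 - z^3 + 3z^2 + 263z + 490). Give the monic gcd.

z^3 - 3z^2 + 9z + 245

Repeated division with remainder:
  z^5 - z^4 - 60z^3 + 452z^2 - 77z - 15435 = (z)(z^4 - z^3 + 3z^2 + 263z + 490) + (-63z^3 + 189z^2 - 567z - 15435)
  z^4 - z^3 + 3z^2 + 263z + 490 = (-(1/63)z - 2/63)(-63z^3 + 189z^2 - 567z - 15435) + (0)
Last nonzero remainder: -63z^3 + 189z^2 - 567z - 15435. Dividing through by -63 gives the monic gcd z^3 - 3z^2 + 9z + 245.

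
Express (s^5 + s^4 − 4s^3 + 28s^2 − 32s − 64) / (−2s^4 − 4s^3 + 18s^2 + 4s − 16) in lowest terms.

Euclidean algorithm in ℚ[s]:
  s^5 + s^4 − 4s^3 + 28s^2 − 32s − 64 = (−(1/2)s + 1/2)(−2s^4 − 4s^3 + 18s^2 + 4s − 16) + (7s^3 + 21s^2 − 42s − 56)
  −2s^4 − 4s^3 + 18s^2 + 4s − 16 = (−(2/7)s + 2/7)(7s^3 + 21s^2 − 42s − 56) + (0)
Last nonzero remainder: 7s^3 + 21s^2 − 42s − 56. Dividing through by 7 gives the monic gcd s^3 + 3s^2 − 6s − 8.
Cancel s^3 + 3s^2 − 6s − 8 from numerator and denominator to get the reduced form.

(−s^2 + 2s − 8)/(2s − 2)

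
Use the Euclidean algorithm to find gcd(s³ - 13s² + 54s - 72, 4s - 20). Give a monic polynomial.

1

By polynomial division,
  s³ - 13s² + 54s - 72 = ((1/4)s² - 2s + 7/2)(4s - 20) + (-2)
  4s - 20 = (-2s + 10)(-2) + (0)
The last nonzero remainder is the constant -2, so the polynomials are coprime and gcd = 1.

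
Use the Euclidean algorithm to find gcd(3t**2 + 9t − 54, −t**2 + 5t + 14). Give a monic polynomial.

1

Apply the Euclidean algorithm:
  3t**2 + 9t − 54 = (−3)(−t**2 + 5t + 14) + (24t − 12)
  −t**2 + 5t + 14 = (−(1/24)t + 3/16)(24t − 12) + (65/4)
  24t − 12 = ((96/65)t − 48/65)(65/4) + (0)
The last nonzero remainder is the constant 65/4, so the polynomials are coprime and gcd = 1.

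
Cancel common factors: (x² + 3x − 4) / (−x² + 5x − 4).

By polynomial division,
  x² + 3x − 4 = (−1)(−x² + 5x − 4) + (8x − 8)
  −x² + 5x − 4 = (−(1/8)x + 1/2)(8x − 8) + (0)
Last nonzero remainder: 8x − 8. Dividing through by 8 gives the monic gcd x − 1.
Cancel x − 1 from numerator and denominator to get the reduced form.

(−x − 4)/(x − 4)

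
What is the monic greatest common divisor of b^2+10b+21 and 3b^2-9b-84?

1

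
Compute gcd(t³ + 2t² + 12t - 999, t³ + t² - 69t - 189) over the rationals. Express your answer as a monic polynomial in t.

t - 9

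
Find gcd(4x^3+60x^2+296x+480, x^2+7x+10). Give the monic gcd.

x+5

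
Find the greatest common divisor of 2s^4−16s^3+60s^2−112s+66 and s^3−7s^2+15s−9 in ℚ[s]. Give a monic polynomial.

s^2−4s+3

Repeated division with remainder:
  2s^4−16s^3+60s^2−112s+66 = (2s−2)(s^3−7s^2+15s−9) + (16s^2−64s+48)
  s^3−7s^2+15s−9 = ((1/16)s−3/16)(16s^2−64s+48) + (0)
Last nonzero remainder: 16s^2−64s+48. Dividing through by 16 gives the monic gcd s^2−4s+3.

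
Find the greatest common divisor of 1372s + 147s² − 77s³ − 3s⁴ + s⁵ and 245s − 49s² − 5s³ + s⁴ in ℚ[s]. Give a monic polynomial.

−49s + s³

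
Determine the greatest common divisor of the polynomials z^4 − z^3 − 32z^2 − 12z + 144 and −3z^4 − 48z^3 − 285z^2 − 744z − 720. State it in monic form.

z^2 + 7z + 12

Apply the Euclidean algorithm:
  z^4 − z^3 − 32z^2 − 12z + 144 = (−1/3)(−3z^4 − 48z^3 − 285z^2 − 744z − 720) + (−17z^3 − 127z^2 − 260z − 96)
  −3z^4 − 48z^3 − 285z^2 − 744z − 720 = ((3/17)z + 435/289)(−17z^3 − 127z^2 − 260z − 96) + (−(13860/289)z^2 − (97020/289)z − 166320/289)
  −17z^3 − 127z^2 − 260z − 96 = ((4913/13860)z + 578/3465)(−(13860/289)z^2 − (97020/289)z − 166320/289) + (0)
Last nonzero remainder: −(13860/289)z^2 − (97020/289)z − 166320/289. Dividing through by −13860/289 gives the monic gcd z^2 + 7z + 12.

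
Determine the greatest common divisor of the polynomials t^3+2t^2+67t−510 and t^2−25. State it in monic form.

By polynomial division,
  t^3+2t^2+67t−510 = (t+2)(t^2−25) + (92t−460)
  t^2−25 = ((1/92)t+5/92)(92t−460) + (0)
Last nonzero remainder: 92t−460. Dividing through by 92 gives the monic gcd t−5.

t−5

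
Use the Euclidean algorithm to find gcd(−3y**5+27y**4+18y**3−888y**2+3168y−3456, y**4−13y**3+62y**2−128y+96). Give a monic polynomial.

y**3−11y**2+40y−48

Apply the Euclidean algorithm:
  −3y**5+27y**4+18y**3−888y**2+3168y−3456 = (−3y−12)(y**4−13y**3+62y**2−128y+96) + (48y**3−528y**2+1920y−2304)
  y**4−13y**3+62y**2−128y+96 = ((1/48)y−1/24)(48y**3−528y**2+1920y−2304) + (0)
Last nonzero remainder: 48y**3−528y**2+1920y−2304. Dividing through by 48 gives the monic gcd y**3−11y**2+40y−48.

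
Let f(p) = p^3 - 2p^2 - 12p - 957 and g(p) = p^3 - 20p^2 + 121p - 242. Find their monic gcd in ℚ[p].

p - 11

Repeated division with remainder:
  p^3 - 2p^2 - 12p - 957 = (p^3 - 20p^2 + 121p - 242) + (18p^2 - 133p - 715)
  p^3 - 20p^2 + 121p - 242 = ((1/18)p - 227/324)(18p^2 - 133p - 715) + ((21883/324)p - 240713/324)
  18p^2 - 133p - 715 = ((5832/21883)p + 21060/21883)((21883/324)p - 240713/324) + (0)
Last nonzero remainder: (21883/324)p - 240713/324. Dividing through by 21883/324 gives the monic gcd p - 11.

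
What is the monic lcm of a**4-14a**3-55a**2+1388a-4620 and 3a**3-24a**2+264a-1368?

Repeated division with remainder:
  a**4-14a**3-55a**2+1388a-4620 = ((1/3)a-2)(3a**3-24a**2+264a-1368) + (-191a**2+2372a-7356)
  3a**3-24a**2+264a-1368 = (-(3/191)a-2532/36481)(-191a**2+2372a-7356) + ((11421900/36481)a-68531400/36481)
  -191a**2+2372a-7356 = (-(6967871/11421900)a+22362853/5710950)((11421900/36481)a-68531400/36481) + (0)
Last nonzero remainder: (11421900/36481)a-68531400/36481. Dividing through by 11421900/36481 gives the monic gcd a-6.
Then lcm(f, g) = f·g / gcd(f, g); expanding and making the result monic gives the answer.

a**6-16a**5+49a**4+434a**3-11576a**2+114728a-351120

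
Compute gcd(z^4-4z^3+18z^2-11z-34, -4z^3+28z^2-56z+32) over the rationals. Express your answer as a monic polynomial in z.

z-2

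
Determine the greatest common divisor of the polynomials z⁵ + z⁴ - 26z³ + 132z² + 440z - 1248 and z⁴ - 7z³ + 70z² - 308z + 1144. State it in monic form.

z² - 7z + 26

Repeated division with remainder:
  z⁵ + z⁴ - 26z³ + 132z² + 440z - 1248 = (z + 8)(z⁴ - 7z³ + 70z² - 308z + 1144) + (-40z³ - 120z² + 1760z - 10400)
  z⁴ - 7z³ + 70z² - 308z + 1144 = (-(1/40)z + 1/4)(-40z³ - 120z² + 1760z - 10400) + (144z² - 1008z + 3744)
  -40z³ - 120z² + 1760z - 10400 = (-(5/18)z - 25/9)(144z² - 1008z + 3744) + (0)
Last nonzero remainder: 144z² - 1008z + 3744. Dividing through by 144 gives the monic gcd z² - 7z + 26.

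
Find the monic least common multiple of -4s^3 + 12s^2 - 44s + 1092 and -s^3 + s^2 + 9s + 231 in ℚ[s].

Repeated division with remainder:
  -4s^3 + 12s^2 - 44s + 1092 = (4)(-s^3 + s^2 + 9s + 231) + (8s^2 - 80s + 168)
  -s^3 + s^2 + 9s + 231 = (-(1/8)s - 9/8)(8s^2 - 80s + 168) + (-60s + 420)
  8s^2 - 80s + 168 = (-(2/15)s + 2/5)(-60s + 420) + (0)
Last nonzero remainder: -60s + 420. Dividing through by -60 gives the monic gcd s - 7.
Then lcm(f, g) = f·g / gcd(f, g); expanding and making the result monic gives the answer.

s^5 + 3s^4 + 26s^3 - 306s^2 - 1275s - 9009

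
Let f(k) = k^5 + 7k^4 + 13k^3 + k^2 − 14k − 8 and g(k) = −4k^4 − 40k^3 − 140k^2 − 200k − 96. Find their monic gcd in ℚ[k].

k^3 + 7k^2 + 14k + 8

By polynomial division,
  k^5 + 7k^4 + 13k^3 + k^2 − 14k − 8 = (−(1/4)k + 3/4)(−4k^4 − 40k^3 − 140k^2 − 200k − 96) + (8k^3 + 56k^2 + 112k + 64)
  −4k^4 − 40k^3 − 140k^2 − 200k − 96 = (−(1/2)k − 3/2)(8k^3 + 56k^2 + 112k + 64) + (0)
Last nonzero remainder: 8k^3 + 56k^2 + 112k + 64. Dividing through by 8 gives the monic gcd k^3 + 7k^2 + 14k + 8.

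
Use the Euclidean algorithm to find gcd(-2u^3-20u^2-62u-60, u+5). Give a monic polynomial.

Euclidean algorithm in ℚ[u]:
  -2u^3-20u^2-62u-60 = (-2u^2-10u-12)(u+5) + (0)
The last nonzero remainder u+5 is already monic.

u+5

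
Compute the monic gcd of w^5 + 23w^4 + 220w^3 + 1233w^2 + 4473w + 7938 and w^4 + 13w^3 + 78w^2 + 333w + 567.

Apply the Euclidean algorithm:
  w^5 + 23w^4 + 220w^3 + 1233w^2 + 4473w + 7938 = (w + 10)(w^4 + 13w^3 + 78w^2 + 333w + 567) + (12w^3 + 120w^2 + 576w + 2268)
  w^4 + 13w^3 + 78w^2 + 333w + 567 = ((1/12)w + 1/4)(12w^3 + 120w^2 + 576w + 2268) + (0)
Last nonzero remainder: 12w^3 + 120w^2 + 576w + 2268. Dividing through by 12 gives the monic gcd w^3 + 10w^2 + 48w + 189.

w^3 + 10w^2 + 48w + 189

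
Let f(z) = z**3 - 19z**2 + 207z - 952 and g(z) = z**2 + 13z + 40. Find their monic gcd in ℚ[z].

1

Euclidean algorithm in ℚ[z]:
  z**3 - 19z**2 + 207z - 952 = (z - 32)(z**2 + 13z + 40) + (583z + 328)
  z**2 + 13z + 40 = ((1/583)z + 7251/339889)(583z + 328) + (11217232/339889)
  583z + 328 = ((198155287/11217232)z + 13935449/1402154)(11217232/339889) + (0)
The last nonzero remainder is the constant 11217232/339889, so the polynomials are coprime and gcd = 1.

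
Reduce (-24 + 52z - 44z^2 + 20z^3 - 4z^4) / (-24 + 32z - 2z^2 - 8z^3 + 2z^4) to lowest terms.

(-6 + 4z - 2z^2)/(-6 - z + z^2)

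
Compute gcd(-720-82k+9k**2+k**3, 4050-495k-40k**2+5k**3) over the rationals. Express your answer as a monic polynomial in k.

Repeated division with remainder:
  k**3+9k**2-82k-720 = (1/5)(5k**3-40k**2-495k+4050) + (17k**2+17k-1530)
  5k**3-40k**2-495k+4050 = ((5/17)k-45/17)(17k**2+17k-1530) + (0)
Last nonzero remainder: 17k**2+17k-1530. Dividing through by 17 gives the monic gcd k**2+k-90.

-90+k+k**2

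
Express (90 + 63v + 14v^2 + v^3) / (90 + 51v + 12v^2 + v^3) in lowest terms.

By polynomial division,
  v^3 + 14v^2 + 63v + 90 = (v^3 + 12v^2 + 51v + 90) + (2v^2 + 12v)
  v^3 + 12v^2 + 51v + 90 = ((1/2)v + 3)(2v^2 + 12v) + (15v + 90)
  2v^2 + 12v = ((2/15)v)(15v + 90) + (0)
Last nonzero remainder: 15v + 90. Dividing through by 15 gives the monic gcd v + 6.
Cancel v + 6 from numerator and denominator to get the reduced form.

(15 + 8v + v^2)/(15 + 6v + v^2)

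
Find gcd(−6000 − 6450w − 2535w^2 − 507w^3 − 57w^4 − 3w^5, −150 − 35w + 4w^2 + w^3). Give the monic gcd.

Repeated division with remainder:
  −3w^5 − 57w^4 − 507w^3 − 2535w^2 − 6450w − 6000 = (−3w^2 − 45w − 432)(w^3 + 4w^2 − 35w − 150) + (−2832w^2 − 28320w − 70800)
  w^3 + 4w^2 − 35w − 150 = (−(1/2832)w + 1/472)(−2832w^2 − 28320w − 70800) + (0)
Last nonzero remainder: −2832w^2 − 28320w − 70800. Dividing through by −2832 gives the monic gcd w^2 + 10w + 25.

25 + 10w + w^2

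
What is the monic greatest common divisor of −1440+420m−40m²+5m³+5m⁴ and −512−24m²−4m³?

Repeated division with remainder:
  5m⁴+5m³−40m²+420m−1440 = (−(5/4)m+25/4)(−4m³−24m²−512) + (110m²−220m+1760)
  −4m³−24m²−512 = (−(2/55)m−16/55)(110m²−220m+1760) + (0)
Last nonzero remainder: 110m²−220m+1760. Dividing through by 110 gives the monic gcd m²−2m+16.

16−2m+m²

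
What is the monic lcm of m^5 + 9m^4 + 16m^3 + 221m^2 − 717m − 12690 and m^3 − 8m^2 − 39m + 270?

m^6 − 65m^4 + 77m^3 − 2706m^2 − 6237m + 114210

By polynomial division,
  m^5 + 9m^4 + 16m^3 + 221m^2 − 717m − 12690 = (m^2 + 17m + 191)(m^3 − 8m^2 − 39m + 270) + (2142m^2 + 2142m − 64260)
  m^3 − 8m^2 − 39m + 270 = ((1/2142)m − 1/238)(2142m^2 + 2142m − 64260) + (0)
Last nonzero remainder: 2142m^2 + 2142m − 64260. Dividing through by 2142 gives the monic gcd m^2 + m − 30.
Then lcm(f, g) = f·g / gcd(f, g); expanding and making the result monic gives the answer.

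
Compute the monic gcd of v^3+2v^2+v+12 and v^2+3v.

v+3

Euclidean algorithm in ℚ[v]:
  v^3+2v^2+v+12 = (v-1)(v^2+3v) + (4v+12)
  v^2+3v = ((1/4)v)(4v+12) + (0)
Last nonzero remainder: 4v+12. Dividing through by 4 gives the monic gcd v+3.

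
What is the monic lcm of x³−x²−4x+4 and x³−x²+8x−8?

x⁵−x⁴+4x³−4x²−32x+32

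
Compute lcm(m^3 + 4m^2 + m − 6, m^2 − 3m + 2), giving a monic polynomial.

Euclidean algorithm in ℚ[m]:
  m^3 + 4m^2 + m − 6 = (m + 7)(m^2 − 3m + 2) + (20m − 20)
  m^2 − 3m + 2 = ((1/20)m − 1/10)(20m − 20) + (0)
Last nonzero remainder: 20m − 20. Dividing through by 20 gives the monic gcd m − 1.
Then lcm(f, g) = f·g / gcd(f, g); expanding and making the result monic gives the answer.

m^4 + 2m^3 − 7m^2 − 8m + 12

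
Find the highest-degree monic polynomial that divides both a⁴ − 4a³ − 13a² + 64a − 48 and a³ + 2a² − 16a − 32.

a² − 16

By polynomial division,
  a⁴ − 4a³ − 13a² + 64a − 48 = (a − 6)(a³ + 2a² − 16a − 32) + (15a² − 240)
  a³ + 2a² − 16a − 32 = ((1/15)a + 2/15)(15a² − 240) + (0)
Last nonzero remainder: 15a² − 240. Dividing through by 15 gives the monic gcd a² − 16.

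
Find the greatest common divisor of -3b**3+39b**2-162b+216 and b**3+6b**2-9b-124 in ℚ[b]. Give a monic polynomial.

b-4

Euclidean algorithm in ℚ[b]:
  -3b**3+39b**2-162b+216 = (-3)(b**3+6b**2-9b-124) + (57b**2-189b-156)
  b**3+6b**2-9b-124 = ((1/57)b+59/361)(57b**2-189b-156) + ((8890/361)b-35560/361)
  57b**2-189b-156 = ((20577/8890)b+14079/8890)((8890/361)b-35560/361) + (0)
Last nonzero remainder: (8890/361)b-35560/361. Dividing through by 8890/361 gives the monic gcd b-4.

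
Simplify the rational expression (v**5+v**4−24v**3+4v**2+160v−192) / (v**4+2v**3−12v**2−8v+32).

Apply the Euclidean algorithm:
  v**5+v**4−24v**3+4v**2+160v−192 = (v−1)(v**4+2v**3−12v**2−8v+32) + (−10v**3+120v−160)
  v**4+2v**3−12v**2−8v+32 = (−(1/10)v−1/5)(−10v**3+120v−160) + (0)
Last nonzero remainder: −10v**3+120v−160. Dividing through by −10 gives the monic gcd v**3−12v+16.
Cancel v**3−12v+16 from numerator and denominator to get the reduced form.

(v**2+v−12)/(v+2)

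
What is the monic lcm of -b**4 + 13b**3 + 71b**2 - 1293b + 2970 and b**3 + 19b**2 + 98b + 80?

b**6 - 4b**5 - 180b**4 + 550b**3 + 8099b**2 - 16386b - 23760

Apply the Euclidean algorithm:
  -b**4 + 13b**3 + 71b**2 - 1293b + 2970 = (-b + 32)(b**3 + 19b**2 + 98b + 80) + (-439b**2 - 4349b + 410)
  b**3 + 19b**2 + 98b + 80 = (-(1/439)b - 3992/192721)(-439b**2 - 4349b + 410) + ((1705440/192721)b + 17054400/192721)
  -439b**2 - 4349b + 410 = (-(84604519/1705440)b + 7901561/1705440)((1705440/192721)b + 17054400/192721) + (0)
Last nonzero remainder: (1705440/192721)b + 17054400/192721. Dividing through by 1705440/192721 gives the monic gcd b + 10.
Then lcm(f, g) = f·g / gcd(f, g); expanding and making the result monic gives the answer.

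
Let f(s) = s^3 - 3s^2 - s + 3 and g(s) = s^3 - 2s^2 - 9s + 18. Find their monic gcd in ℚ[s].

s - 3

Repeated division with remainder:
  s^3 - 3s^2 - s + 3 = (s^3 - 2s^2 - 9s + 18) + (-s^2 + 8s - 15)
  s^3 - 2s^2 - 9s + 18 = (-s - 6)(-s^2 + 8s - 15) + (24s - 72)
  -s^2 + 8s - 15 = (-(1/24)s + 5/24)(24s - 72) + (0)
Last nonzero remainder: 24s - 72. Dividing through by 24 gives the monic gcd s - 3.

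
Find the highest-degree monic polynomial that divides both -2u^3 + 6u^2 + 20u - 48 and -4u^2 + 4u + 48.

u^2 - u - 12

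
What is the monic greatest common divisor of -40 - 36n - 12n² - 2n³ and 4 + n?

1

By polynomial division,
  -2n³ - 12n² - 36n - 40 = (-2n² - 4n - 20)(n + 4) + (40)
  n + 4 = ((1/40)n + 1/10)(40) + (0)
The last nonzero remainder is the constant 40, so the polynomials are coprime and gcd = 1.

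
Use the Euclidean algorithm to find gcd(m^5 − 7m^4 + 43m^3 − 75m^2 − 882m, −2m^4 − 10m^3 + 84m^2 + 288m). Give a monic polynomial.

m^3 − 3m^2 − 18m

Euclidean algorithm in ℚ[m]:
  m^5 − 7m^4 + 43m^3 − 75m^2 − 882m = (−(1/2)m + 6)(−2m^4 − 10m^3 + 84m^2 + 288m) + (145m^3 − 435m^2 − 2610m)
  −2m^4 − 10m^3 + 84m^2 + 288m = (−(2/145)m − 16/145)(145m^3 − 435m^2 − 2610m) + (0)
Last nonzero remainder: 145m^3 − 435m^2 − 2610m. Dividing through by 145 gives the monic gcd m^3 − 3m^2 − 18m.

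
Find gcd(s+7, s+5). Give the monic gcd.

1

By polynomial division,
  s+7 = (s+5) + (2)
  s+5 = ((1/2)s+5/2)(2) + (0)
The last nonzero remainder is the constant 2, so the polynomials are coprime and gcd = 1.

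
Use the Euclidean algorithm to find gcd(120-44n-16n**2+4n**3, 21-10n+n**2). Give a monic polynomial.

1

Repeated division with remainder:
  4n**3-16n**2-44n+120 = (4n+24)(n**2-10n+21) + (112n-384)
  n**2-10n+21 = ((1/112)n-23/392)(112n-384) + (-75/49)
  112n-384 = (-(5488/75)n+6272/25)(-75/49) + (0)
The last nonzero remainder is the constant -75/49, so the polynomials are coprime and gcd = 1.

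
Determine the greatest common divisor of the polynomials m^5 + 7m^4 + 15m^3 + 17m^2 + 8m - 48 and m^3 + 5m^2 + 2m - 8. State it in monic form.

m^2 + 3m - 4

Apply the Euclidean algorithm:
  m^5 + 7m^4 + 15m^3 + 17m^2 + 8m - 48 = (m^2 + 2m + 3)(m^3 + 5m^2 + 2m - 8) + (6m^2 + 18m - 24)
  m^3 + 5m^2 + 2m - 8 = ((1/6)m + 1/3)(6m^2 + 18m - 24) + (0)
Last nonzero remainder: 6m^2 + 18m - 24. Dividing through by 6 gives the monic gcd m^2 + 3m - 4.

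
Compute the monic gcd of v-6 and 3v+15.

1

Repeated division with remainder:
  v-6 = (1/3)(3v+15) + (-11)
  3v+15 = (-(3/11)v-15/11)(-11) + (0)
The last nonzero remainder is the constant -11, so the polynomials are coprime and gcd = 1.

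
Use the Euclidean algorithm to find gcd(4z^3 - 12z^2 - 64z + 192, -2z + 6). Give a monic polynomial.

z - 3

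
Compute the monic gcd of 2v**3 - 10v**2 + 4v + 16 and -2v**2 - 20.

1

Repeated division with remainder:
  2v**3 - 10v**2 + 4v + 16 = (-v + 5)(-2v**2 - 20) + (-16v + 116)
  -2v**2 - 20 = ((1/8)v + 29/32)(-16v + 116) + (-1001/8)
  -16v + 116 = ((128/1001)v - 928/1001)(-1001/8) + (0)
The last nonzero remainder is the constant -1001/8, so the polynomials are coprime and gcd = 1.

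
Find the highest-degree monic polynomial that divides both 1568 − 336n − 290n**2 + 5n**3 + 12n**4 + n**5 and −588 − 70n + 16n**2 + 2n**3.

Apply the Euclidean algorithm:
  n**5 + 12n**4 + 5n**3 − 290n**2 − 336n + 1568 = ((1/2)n**2 + 2n + 4)(2n**3 + 16n**2 − 70n − 588) + (80n**2 + 1120n + 3920)
  2n**3 + 16n**2 − 70n − 588 = ((1/40)n − 3/20)(80n**2 + 1120n + 3920) + (0)
Last nonzero remainder: 80n**2 + 1120n + 3920. Dividing through by 80 gives the monic gcd n**2 + 14n + 49.

49 + 14n + n**2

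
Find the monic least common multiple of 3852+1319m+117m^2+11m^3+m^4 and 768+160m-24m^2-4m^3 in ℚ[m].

-184896-55608m+874m^2+1025m^3+91m^4+13m^5+m^6

Repeated division with remainder:
  m^4+11m^3+117m^2+1319m+3852 = (-(1/4)m-5/4)(-4m^3-24m^2+160m+768) + (127m^2+1711m+4812)
  -4m^3-24m^2+160m+768 = (-(4/127)m+3796/16129)(127m^2+1711m+4812) + (-(1469820/16129)m-5879280/16129)
  127m^2+1711m+4812 = (-(2048383/1469820)m-6467729/489940)(-(1469820/16129)m-5879280/16129) + (0)
Last nonzero remainder: -(1469820/16129)m-5879280/16129. Dividing through by -1469820/16129 gives the monic gcd m+4.
Then lcm(f, g) = f·g / gcd(f, g); expanding and making the result monic gives the answer.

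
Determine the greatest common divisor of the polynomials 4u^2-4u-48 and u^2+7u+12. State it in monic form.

u+3

By polynomial division,
  4u^2-4u-48 = (4)(u^2+7u+12) + (-32u-96)
  u^2+7u+12 = (-(1/32)u-1/8)(-32u-96) + (0)
Last nonzero remainder: -32u-96. Dividing through by -32 gives the monic gcd u+3.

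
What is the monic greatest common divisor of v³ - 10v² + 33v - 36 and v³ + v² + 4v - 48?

v - 3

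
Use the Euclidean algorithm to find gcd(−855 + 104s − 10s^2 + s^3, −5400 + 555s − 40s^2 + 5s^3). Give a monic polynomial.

Repeated division with remainder:
  s^3 − 10s^2 + 104s − 855 = (1/5)(5s^3 − 40s^2 + 555s − 5400) + (−2s^2 − 7s + 225)
  5s^3 − 40s^2 + 555s − 5400 = (−(5/2)s + 115/4)(−2s^2 − 7s + 225) + ((5275/4)s − 47475/4)
  −2s^2 − 7s + 225 = (−(8/5275)s − 4/211)((5275/4)s − 47475/4) + (0)
Last nonzero remainder: (5275/4)s − 47475/4. Dividing through by 5275/4 gives the monic gcd s − 9.

−9 + s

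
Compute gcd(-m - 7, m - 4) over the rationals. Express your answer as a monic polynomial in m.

By polynomial division,
  -m - 7 = (-1)(m - 4) + (-11)
  m - 4 = (-(1/11)m + 4/11)(-11) + (0)
The last nonzero remainder is the constant -11, so the polynomials are coprime and gcd = 1.

1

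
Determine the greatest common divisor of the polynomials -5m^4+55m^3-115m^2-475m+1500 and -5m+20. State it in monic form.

m-4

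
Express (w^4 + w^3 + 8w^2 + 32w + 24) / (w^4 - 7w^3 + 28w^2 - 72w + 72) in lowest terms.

By polynomial division,
  w^4 + w^3 + 8w^2 + 32w + 24 = (w^4 - 7w^3 + 28w^2 - 72w + 72) + (8w^3 - 20w^2 + 104w - 48)
  w^4 - 7w^3 + 28w^2 - 72w + 72 = ((1/8)w - 9/16)(8w^3 - 20w^2 + 104w - 48) + ((15/4)w^2 - (15/2)w + 45)
  8w^3 - 20w^2 + 104w - 48 = ((32/15)w - 16/15)((15/4)w^2 - (15/2)w + 45) + (0)
Last nonzero remainder: (15/4)w^2 - (15/2)w + 45. Dividing through by 15/4 gives the monic gcd w^2 - 2w + 12.
Cancel w^2 - 2w + 12 from numerator and denominator to get the reduced form.

(w^2 + 3w + 2)/(w^2 - 5w + 6)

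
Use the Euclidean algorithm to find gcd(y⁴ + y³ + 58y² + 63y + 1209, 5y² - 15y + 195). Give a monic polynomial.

Repeated division with remainder:
  y⁴ + y³ + 58y² + 63y + 1209 = ((1/5)y² + (4/5)y + 31/5)(5y² - 15y + 195) + (0)
Last nonzero remainder: 5y² - 15y + 195. Dividing through by 5 gives the monic gcd y² - 3y + 39.

y² - 3y + 39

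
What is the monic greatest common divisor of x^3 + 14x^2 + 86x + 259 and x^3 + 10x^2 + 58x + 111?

x^2 + 7x + 37

Euclidean algorithm in ℚ[x]:
  x^3 + 14x^2 + 86x + 259 = (x^3 + 10x^2 + 58x + 111) + (4x^2 + 28x + 148)
  x^3 + 10x^2 + 58x + 111 = ((1/4)x + 3/4)(4x^2 + 28x + 148) + (0)
Last nonzero remainder: 4x^2 + 28x + 148. Dividing through by 4 gives the monic gcd x^2 + 7x + 37.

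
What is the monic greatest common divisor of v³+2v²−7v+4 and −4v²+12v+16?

Euclidean algorithm in ℚ[v]:
  v³+2v²−7v+4 = (−(1/4)v−5/4)(−4v²+12v+16) + (12v+24)
  −4v²+12v+16 = (−(1/3)v+5/3)(12v+24) + (−24)
  12v+24 = (−(1/2)v−1)(−24) + (0)
The last nonzero remainder is the constant −24, so the polynomials are coprime and gcd = 1.

1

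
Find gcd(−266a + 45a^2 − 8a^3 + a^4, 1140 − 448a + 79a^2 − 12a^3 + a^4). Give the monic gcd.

Euclidean algorithm in ℚ[a]:
  a^4 − 8a^3 + 45a^2 − 266a = (a^4 − 12a^3 + 79a^2 − 448a + 1140) + (4a^3 − 34a^2 + 182a − 1140)
  a^4 − 12a^3 + 79a^2 − 448a + 1140 = ((1/4)a − 7/8)(4a^3 − 34a^2 + 182a − 1140) + ((15/4)a^2 − (15/4)a + 285/2)
  4a^3 − 34a^2 + 182a − 1140 = ((16/15)a − 8)((15/4)a^2 − (15/4)a + 285/2) + (0)
Last nonzero remainder: (15/4)a^2 − (15/4)a + 285/2. Dividing through by 15/4 gives the monic gcd a^2 − a + 38.

38 − a + a^2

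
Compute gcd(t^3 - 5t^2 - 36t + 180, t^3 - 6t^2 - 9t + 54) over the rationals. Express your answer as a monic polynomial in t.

t - 6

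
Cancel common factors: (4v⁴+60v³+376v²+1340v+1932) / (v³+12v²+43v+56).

(4v³+32v²+152v+276)/(v²+5v+8)

Euclidean algorithm in ℚ[v]:
  4v⁴+60v³+376v²+1340v+1932 = (4v+12)(v³+12v²+43v+56) + (60v²+600v+1260)
  v³+12v²+43v+56 = ((1/60)v+1/30)(60v²+600v+1260) + (2v+14)
  60v²+600v+1260 = (30v+90)(2v+14) + (0)
Last nonzero remainder: 2v+14. Dividing through by 2 gives the monic gcd v+7.
Cancel v+7 from numerator and denominator to get the reduced form.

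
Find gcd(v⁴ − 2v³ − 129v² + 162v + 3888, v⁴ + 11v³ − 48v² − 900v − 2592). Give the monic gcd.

v² − 3v − 54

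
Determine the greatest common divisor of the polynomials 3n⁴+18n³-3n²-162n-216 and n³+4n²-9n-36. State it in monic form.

n³+4n²-9n-36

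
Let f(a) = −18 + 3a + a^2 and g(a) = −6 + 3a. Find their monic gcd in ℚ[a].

1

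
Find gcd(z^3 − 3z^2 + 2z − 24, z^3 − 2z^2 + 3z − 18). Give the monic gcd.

By polynomial division,
  z^3 − 3z^2 + 2z − 24 = (z^3 − 2z^2 + 3z − 18) + (−z^2 − z − 6)
  z^3 − 2z^2 + 3z − 18 = (−z + 3)(−z^2 − z − 6) + (0)
Last nonzero remainder: −z^2 − z − 6. Dividing through by −1 gives the monic gcd z^2 + z + 6.

z^2 + z + 6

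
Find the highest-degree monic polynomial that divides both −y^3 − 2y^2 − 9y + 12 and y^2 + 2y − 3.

y − 1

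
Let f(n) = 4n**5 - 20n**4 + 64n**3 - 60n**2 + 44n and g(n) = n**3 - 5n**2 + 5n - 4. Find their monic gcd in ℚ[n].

Repeated division with remainder:
  4n**5 - 20n**4 + 64n**3 - 60n**2 + 44n = (4n**2 + 44)(n**3 - 5n**2 + 5n - 4) + (176n**2 - 176n + 176)
  n**3 - 5n**2 + 5n - 4 = ((1/176)n - 1/44)(176n**2 - 176n + 176) + (0)
Last nonzero remainder: 176n**2 - 176n + 176. Dividing through by 176 gives the monic gcd n**2 - n + 1.

n**2 - n + 1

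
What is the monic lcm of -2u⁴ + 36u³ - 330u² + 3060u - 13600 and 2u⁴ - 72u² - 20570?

u⁶ - 18u⁵ + 44u⁴ + 648u³ - 13165u² + 185130u - 822800

Apply the Euclidean algorithm:
  -2u⁴ + 36u³ - 330u² + 3060u - 13600 = (-1)(2u⁴ - 72u² - 20570) + (36u³ - 402u² + 3060u - 34170)
  2u⁴ - 72u² - 20570 = ((1/18)u + 67/108)(36u³ - 402u² + 3060u - 34170) + ((133/18)u² + 11305/18)
  36u³ - 402u² + 3060u - 34170 = ((648/133)u - 7236/133)((133/18)u² + 11305/18) + (0)
Last nonzero remainder: (133/18)u² + 11305/18. Dividing through by 133/18 gives the monic gcd u² + 85.
Then lcm(f, g) = f·g / gcd(f, g); expanding and making the result monic gives the answer.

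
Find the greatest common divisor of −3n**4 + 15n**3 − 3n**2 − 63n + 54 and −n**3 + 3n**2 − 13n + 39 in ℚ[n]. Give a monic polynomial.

n − 3

By polynomial division,
  −3n**4 + 15n**3 − 3n**2 − 63n + 54 = (3n − 6)(−n**3 + 3n**2 − 13n + 39) + (54n**2 − 258n + 288)
  −n**3 + 3n**2 − 13n + 39 = (−(1/54)n − 8/243)(54n**2 − 258n + 288) + (−(1309/81)n + 1309/27)
  54n**2 − 258n + 288 = (−(4374/1309)n + 7776/1309)(−(1309/81)n + 1309/27) + (0)
Last nonzero remainder: −(1309/81)n + 1309/27. Dividing through by −1309/81 gives the monic gcd n − 3.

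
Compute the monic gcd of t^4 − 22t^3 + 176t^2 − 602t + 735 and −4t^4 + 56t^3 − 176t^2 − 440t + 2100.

t^2 − 12t + 35

Repeated division with remainder:
  t^4 − 22t^3 + 176t^2 − 602t + 735 = (−1/4)(−4t^4 + 56t^3 − 176t^2 − 440t + 2100) + (−8t^3 + 132t^2 − 712t + 1260)
  −4t^4 + 56t^3 − 176t^2 − 440t + 2100 = ((1/2)t + 5/4)(−8t^3 + 132t^2 − 712t + 1260) + (15t^2 − 180t + 525)
  −8t^3 + 132t^2 − 712t + 1260 = (−(8/15)t + 12/5)(15t^2 − 180t + 525) + (0)
Last nonzero remainder: 15t^2 − 180t + 525. Dividing through by 15 gives the monic gcd t^2 − 12t + 35.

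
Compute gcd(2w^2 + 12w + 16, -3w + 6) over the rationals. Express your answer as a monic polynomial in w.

1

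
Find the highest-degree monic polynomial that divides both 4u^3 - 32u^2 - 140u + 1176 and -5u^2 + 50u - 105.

By polynomial division,
  4u^3 - 32u^2 - 140u + 1176 = (-(4/5)u - 8/5)(-5u^2 + 50u - 105) + (-144u + 1008)
  -5u^2 + 50u - 105 = ((5/144)u - 5/48)(-144u + 1008) + (0)
Last nonzero remainder: -144u + 1008. Dividing through by -144 gives the monic gcd u - 7.

u - 7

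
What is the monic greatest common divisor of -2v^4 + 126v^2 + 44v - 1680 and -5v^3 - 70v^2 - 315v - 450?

By polynomial division,
  -2v^4 + 126v^2 + 44v - 1680 = ((2/5)v - 28/5)(-5v^3 - 70v^2 - 315v - 450) + (-140v^2 - 1540v - 4200)
  -5v^3 - 70v^2 - 315v - 450 = ((1/28)v + 3/28)(-140v^2 - 1540v - 4200) + (0)
Last nonzero remainder: -140v^2 - 1540v - 4200. Dividing through by -140 gives the monic gcd v^2 + 11v + 30.

v^2 + 11v + 30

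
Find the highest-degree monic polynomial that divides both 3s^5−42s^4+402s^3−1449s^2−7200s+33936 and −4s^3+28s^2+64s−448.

s^3−7s^2−16s+112

By polynomial division,
  3s^5−42s^4+402s^3−1449s^2−7200s+33936 = (−(3/4)s^2+(21/4)s−303/4)(−4s^3+28s^2+64s−448) + (0)
Last nonzero remainder: −4s^3+28s^2+64s−448. Dividing through by −4 gives the monic gcd s^3−7s^2−16s+112.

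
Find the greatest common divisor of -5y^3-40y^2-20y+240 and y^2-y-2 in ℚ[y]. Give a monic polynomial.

y-2

Repeated division with remainder:
  -5y^3-40y^2-20y+240 = (-5y-45)(y^2-y-2) + (-75y+150)
  y^2-y-2 = (-(1/75)y-1/75)(-75y+150) + (0)
Last nonzero remainder: -75y+150. Dividing through by -75 gives the monic gcd y-2.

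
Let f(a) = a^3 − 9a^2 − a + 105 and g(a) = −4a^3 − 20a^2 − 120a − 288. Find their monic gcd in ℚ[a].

a + 3

Repeated division with remainder:
  a^3 − 9a^2 − a + 105 = (−1/4)(−4a^3 − 20a^2 − 120a − 288) + (−14a^2 − 31a + 33)
  −4a^3 − 20a^2 − 120a − 288 = ((2/7)a + 39/49)(−14a^2 − 31a + 33) + (−(5133/49)a − 15399/49)
  −14a^2 − 31a + 33 = ((686/5133)a − 539/5133)(−(5133/49)a − 15399/49) + (0)
Last nonzero remainder: −(5133/49)a − 15399/49. Dividing through by −5133/49 gives the monic gcd a + 3.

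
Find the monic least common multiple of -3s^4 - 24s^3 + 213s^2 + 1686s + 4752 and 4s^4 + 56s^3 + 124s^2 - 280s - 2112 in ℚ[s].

Repeated division with remainder:
  -3s^4 - 24s^3 + 213s^2 + 1686s + 4752 = (-3/4)(4s^4 + 56s^3 + 124s^2 - 280s - 2112) + (18s^3 + 306s^2 + 1476s + 3168)
  4s^4 + 56s^3 + 124s^2 - 280s - 2112 = ((2/9)s - 2/3)(18s^3 + 306s^2 + 1476s + 3168) + (0)
Last nonzero remainder: 18s^3 + 306s^2 + 1476s + 3168. Dividing through by 18 gives the monic gcd s^3 + 17s^2 + 82s + 176.
Then lcm(f, g) = f·g / gcd(f, g); expanding and making the result monic gives the answer.

s^5 + 5s^4 - 95s^3 - 349s^2 + 102s + 4752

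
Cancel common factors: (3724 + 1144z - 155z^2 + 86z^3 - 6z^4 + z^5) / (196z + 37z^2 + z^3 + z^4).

(76 + 28z - 3z^2 + z^3)/(4z + z^2)

By polynomial division,
  z^5 - 6z^4 + 86z^3 - 155z^2 + 1144z + 3724 = (z - 7)(z^4 + z^3 + 37z^2 + 196z) + (56z^3 - 92z^2 + 2516z + 3724)
  z^4 + z^3 + 37z^2 + 196z = ((1/56)z + 37/784)(56z^3 - 92z^2 + 2516z + 3724) + (-(703/196)z^2 + (2109/196)z - 703/4)
  56z^3 - 92z^2 + 2516z + 3724 = (-(10976/703)z - 784/37)(-(703/196)z^2 + (2109/196)z - 703/4) + (0)
Last nonzero remainder: -(703/196)z^2 + (2109/196)z - 703/4. Dividing through by -703/196 gives the monic gcd z^2 - 3z + 49.
Cancel z^2 - 3z + 49 from numerator and denominator to get the reduced form.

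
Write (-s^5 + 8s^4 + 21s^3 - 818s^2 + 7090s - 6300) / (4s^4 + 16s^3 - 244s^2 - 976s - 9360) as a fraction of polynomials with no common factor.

Euclidean algorithm in ℚ[s]:
  -s^5 + 8s^4 + 21s^3 - 818s^2 + 7090s - 6300 = (-(1/4)s + 3)(4s^4 + 16s^3 - 244s^2 - 976s - 9360) + (-88s^3 - 330s^2 + 7678s + 21780)
  4s^4 + 16s^3 - 244s^2 - 976s - 9360 = (-(1/22)s - 1/88)(-88s^3 - 330s^2 + 7678s + 21780) + ((405/4)s^2 + (405/4)s - 18225/2)
  -88s^3 - 330s^2 + 7678s + 21780 = (-(352/405)s - 968/405)((405/4)s^2 + (405/4)s - 18225/2) + (0)
Last nonzero remainder: (405/4)s^2 + (405/4)s - 18225/2. Dividing through by 405/4 gives the monic gcd s^2 + s - 90.
Cancel s^2 + s - 90 from numerator and denominator to get the reduced form.

(-s^3 + 9s^2 - 78s + 70)/(4s^2 + 12s + 104)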